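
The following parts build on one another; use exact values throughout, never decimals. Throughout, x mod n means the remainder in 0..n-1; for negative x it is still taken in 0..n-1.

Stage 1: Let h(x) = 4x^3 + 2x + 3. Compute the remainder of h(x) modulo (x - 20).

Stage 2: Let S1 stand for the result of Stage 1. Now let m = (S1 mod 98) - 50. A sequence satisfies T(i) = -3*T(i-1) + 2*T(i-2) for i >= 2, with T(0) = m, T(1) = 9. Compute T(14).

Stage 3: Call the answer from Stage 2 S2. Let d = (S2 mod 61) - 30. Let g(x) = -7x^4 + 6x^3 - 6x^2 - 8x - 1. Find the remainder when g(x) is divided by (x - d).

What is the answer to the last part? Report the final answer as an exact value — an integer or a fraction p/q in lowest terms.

Stage 1: remainder = value at the root: 4*(20)^3 + 2*(20)^1 + 3 = (32000) + (40) + (3) = 32043; answer 32043
Stage 2: S1 = 32043; m = 45; T(2) = -3*(9) + 2*(45) = 63; iterating: T(2)=63, T(3)=-171, T(4)=639, T(5)=-2259, T(6)=8055, T(7)=-28683, T(8)=102159, T(9)=-363843, T(10)=1295847, T(11)=-4615227, T(12)=16437375, T(13)=-58542579, T(14)=208502487; answer 208502487
Stage 3: S2 = 208502487; d = 4; remainder = value at the root: -7*(4)^4 + 6*(4)^3 - 6*(4)^2 - 8*(4)^1 - 1 = (-1792) + (384) + (-96) + (-32) + (-1) = -1537; answer -1537

-1537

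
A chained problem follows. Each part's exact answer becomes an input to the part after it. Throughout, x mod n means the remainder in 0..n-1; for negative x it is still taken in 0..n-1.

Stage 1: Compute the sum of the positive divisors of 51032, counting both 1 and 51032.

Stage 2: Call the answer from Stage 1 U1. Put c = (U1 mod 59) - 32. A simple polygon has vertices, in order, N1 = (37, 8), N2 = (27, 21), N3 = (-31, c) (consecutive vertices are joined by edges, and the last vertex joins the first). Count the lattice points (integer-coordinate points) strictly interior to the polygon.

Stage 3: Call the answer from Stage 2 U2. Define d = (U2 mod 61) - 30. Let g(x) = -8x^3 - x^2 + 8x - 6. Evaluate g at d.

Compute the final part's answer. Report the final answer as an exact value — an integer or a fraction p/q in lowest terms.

5673

Stage 1: 51032 = 2^3 * 6379; sigma = (1 + 2 + 4 + 8) * (1 + 6379) = 15 * 6380 = 95700; answer 95700
Stage 2: U1 = 95700; c = -30; cross terms: (37*21 - 27*8)=561, (27*-30 - -31*21)=-159, (-31*8 - 37*-30)=862; twice the area = |1264| = 1264; area = 632; boundary points = 1 + 1 + 2 = 4; strictly interior points = area - boundary/2 + 1 = 631; answer 631
Stage 3: U2 = 631; d = -9; -8*(-9)^3 - 1*(-9)^2 + 8*(-9)^1 - 6 = (5832) + (-81) + (-72) + (-6) = 5673; answer 5673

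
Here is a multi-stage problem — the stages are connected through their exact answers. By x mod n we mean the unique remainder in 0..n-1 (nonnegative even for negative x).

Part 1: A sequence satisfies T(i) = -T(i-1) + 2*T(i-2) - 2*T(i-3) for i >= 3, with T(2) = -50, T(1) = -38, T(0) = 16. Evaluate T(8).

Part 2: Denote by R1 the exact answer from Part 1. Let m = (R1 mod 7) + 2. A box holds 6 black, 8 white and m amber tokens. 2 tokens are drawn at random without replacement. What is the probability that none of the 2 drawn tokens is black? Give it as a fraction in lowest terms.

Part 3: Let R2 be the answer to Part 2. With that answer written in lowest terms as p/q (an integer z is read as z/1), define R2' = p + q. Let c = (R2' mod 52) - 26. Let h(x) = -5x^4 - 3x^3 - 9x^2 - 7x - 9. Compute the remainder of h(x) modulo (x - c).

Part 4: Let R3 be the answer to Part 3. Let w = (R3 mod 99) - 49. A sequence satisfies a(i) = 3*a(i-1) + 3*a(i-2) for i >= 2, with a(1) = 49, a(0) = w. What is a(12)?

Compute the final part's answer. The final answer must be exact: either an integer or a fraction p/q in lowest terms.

51662772

Part 1: T(3) = -1*(-50) + 2*(-38) - 2*(16) = -58; iterating: T(3)=-58, T(4)=34, T(5)=-50, T(6)=234, T(7)=-402, T(8)=970; answer 970
Part 2: R1 = 970; m = 6; total draws C(20,2) = 190; favorable C(14,2) = 91; P = 91/190; answer 91/190
Part 3: R2 = 91/190; threaded value p + q = 281; c = -5; remainder = value at the root: -5*(-5)^4 - 3*(-5)^3 - 9*(-5)^2 - 7*(-5)^1 - 9 = (-3125) + (375) + (-225) + (35) + (-9) = -2949; answer -2949
Part 4: R3 = -2949; w = -28; a(2) = 3*(49) + 3*(-28) = 63; iterating: a(2)=63, a(3)=336, a(4)=1197, a(5)=4599, a(6)=17388, a(7)=65961, a(8)=250047, a(9)=948024, a(10)=3594213, a(11)=13626711, a(12)=51662772; answer 51662772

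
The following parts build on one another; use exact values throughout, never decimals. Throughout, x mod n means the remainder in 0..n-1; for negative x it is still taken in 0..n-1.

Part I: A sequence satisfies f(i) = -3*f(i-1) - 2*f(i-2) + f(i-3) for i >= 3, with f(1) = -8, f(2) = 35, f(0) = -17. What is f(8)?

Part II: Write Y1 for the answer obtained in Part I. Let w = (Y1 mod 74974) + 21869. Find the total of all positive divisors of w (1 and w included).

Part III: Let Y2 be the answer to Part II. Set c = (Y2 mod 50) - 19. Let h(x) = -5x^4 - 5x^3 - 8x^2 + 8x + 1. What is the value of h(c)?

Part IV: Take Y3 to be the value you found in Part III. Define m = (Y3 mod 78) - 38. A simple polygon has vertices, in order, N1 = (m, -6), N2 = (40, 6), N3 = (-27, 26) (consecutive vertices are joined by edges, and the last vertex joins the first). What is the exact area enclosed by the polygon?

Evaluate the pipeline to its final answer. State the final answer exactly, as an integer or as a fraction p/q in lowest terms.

492

Part I: f(3) = -3*(35) - 2*(-8) + 1*(-17) = -106; iterating: f(3)=-106, f(4)=240, f(5)=-473, f(6)=833, f(7)=-1313, f(8)=1800; answer 1800
Part II: Y1 = 1800; w = 23669; 23669 is prime, so its only divisors are 1 and 23669; sigma = 1 + 23669 = 23670; answer 23670
Part III: Y2 = 23670; c = 1; -5*(1)^4 - 5*(1)^3 - 8*(1)^2 + 8*(1)^1 + 1 = (-5) + (-5) + (-8) + (8) + (1) = -9; answer -9
Part IV: Y3 = -9; m = 31; cross terms: (31*6 - 40*-6)=426, (40*26 - -27*6)=1202, (-27*-6 - 31*26)=-644; twice the area = |984| = 984; area = 492; answer 492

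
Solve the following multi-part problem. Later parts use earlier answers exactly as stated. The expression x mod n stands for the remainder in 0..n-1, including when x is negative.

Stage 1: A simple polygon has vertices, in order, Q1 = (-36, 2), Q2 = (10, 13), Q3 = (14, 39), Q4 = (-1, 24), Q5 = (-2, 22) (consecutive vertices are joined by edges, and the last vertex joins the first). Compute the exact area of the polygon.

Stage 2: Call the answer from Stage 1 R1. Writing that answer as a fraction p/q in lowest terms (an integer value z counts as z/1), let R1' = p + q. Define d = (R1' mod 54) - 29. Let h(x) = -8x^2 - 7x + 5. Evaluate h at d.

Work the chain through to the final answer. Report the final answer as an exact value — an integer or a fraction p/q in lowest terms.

-2713

Stage 1: cross terms: (-36*13 - 10*2)=-488, (10*39 - 14*13)=208, (14*24 - -1*39)=375, (-1*22 - -2*24)=26, (-2*2 - -36*22)=788; twice the area = |909| = 909; area = 909/2; answer 909/2
Stage 2: R1 = 909/2; threaded value p + q = 911; d = 18; -8*(18)^2 - 7*(18)^1 + 5 = (-2592) + (-126) + (5) = -2713; answer -2713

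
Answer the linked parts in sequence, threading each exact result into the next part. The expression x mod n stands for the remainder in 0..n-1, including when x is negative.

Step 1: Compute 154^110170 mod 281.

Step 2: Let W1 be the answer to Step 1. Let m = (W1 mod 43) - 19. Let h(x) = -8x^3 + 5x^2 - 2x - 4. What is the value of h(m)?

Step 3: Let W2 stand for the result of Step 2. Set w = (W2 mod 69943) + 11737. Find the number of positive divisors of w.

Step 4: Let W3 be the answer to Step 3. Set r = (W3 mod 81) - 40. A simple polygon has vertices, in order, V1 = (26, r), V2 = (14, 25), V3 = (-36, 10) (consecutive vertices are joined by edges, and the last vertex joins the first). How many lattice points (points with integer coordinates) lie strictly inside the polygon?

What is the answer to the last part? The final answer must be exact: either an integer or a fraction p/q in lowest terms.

1661

Step 1: squarings mod 281: 154^1=154, 154^2=112, 154^4=180, 154^8=85, 154^16=200, 154^32=98, 154^64=50, 154^128=252, 154^256=279, 154^512=4, 154^1024=16, 154^2048=256, 154^4096=63, 154^8192=35, 154^16384=101, 154^32768=85, 154^65536=200; 154^110170 = 154^2 * 154^8 * 154^16 * 154^64 * 154^512 * 154^1024 * 154^2048 * 154^8192 * 154^32768 * 154^65536 = 124 (mod 281); answer 124
Step 2: W1 = 124; m = 19; -8*(19)^3 + 5*(19)^2 - 2*(19)^1 - 4 = (-54872) + (1805) + (-38) + (-4) = -53109; answer -53109
Step 3: W2 = -53109; w = 28571; 28571 is prime, so its only divisors are 1 and 28571; count = 2; answer 2
Step 4: W3 = 2; r = -38; cross terms: (26*25 - 14*-38)=1182, (14*10 - -36*25)=1040, (-36*-38 - 26*10)=1108; twice the area = |3330| = 3330; area = 1665; boundary points = 3 + 5 + 2 = 10; strictly interior points = area - boundary/2 + 1 = 1661; answer 1661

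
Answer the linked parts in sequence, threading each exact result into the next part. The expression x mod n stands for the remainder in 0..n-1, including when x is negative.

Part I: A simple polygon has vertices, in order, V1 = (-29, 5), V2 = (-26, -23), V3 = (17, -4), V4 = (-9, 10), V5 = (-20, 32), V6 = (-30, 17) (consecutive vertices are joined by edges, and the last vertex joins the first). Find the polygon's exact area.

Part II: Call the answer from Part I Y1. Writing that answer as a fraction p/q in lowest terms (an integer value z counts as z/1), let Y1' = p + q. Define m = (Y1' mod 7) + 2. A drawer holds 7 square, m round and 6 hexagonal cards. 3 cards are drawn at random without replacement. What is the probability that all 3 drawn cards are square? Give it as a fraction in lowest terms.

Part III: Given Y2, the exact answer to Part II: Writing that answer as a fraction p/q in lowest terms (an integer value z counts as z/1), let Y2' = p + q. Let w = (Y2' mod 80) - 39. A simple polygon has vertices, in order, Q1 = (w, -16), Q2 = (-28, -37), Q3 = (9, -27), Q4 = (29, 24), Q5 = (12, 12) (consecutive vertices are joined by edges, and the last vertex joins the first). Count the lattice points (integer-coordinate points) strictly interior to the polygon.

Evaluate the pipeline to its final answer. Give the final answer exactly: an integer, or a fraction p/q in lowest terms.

Part I: cross terms: (-29*-23 - -26*5)=797, (-26*-4 - 17*-23)=495, (17*10 - -9*-4)=134, (-9*32 - -20*10)=-88, (-20*17 - -30*32)=620, (-30*5 - -29*17)=343; twice the area = |2301| = 2301; area = 2301/2; answer 2301/2
Part II: Y1 = 2301/2; threaded value p + q = 2303; m = 2; total draws C(15,3) = 455; favorable C(7,3) = 35; P = 1/13; answer 1/13
Part III: Y2 = 1/13; threaded value p + q = 14; w = -25; cross terms: (-25*-37 - -28*-16)=477, (-28*-27 - 9*-37)=1089, (9*24 - 29*-27)=999, (29*12 - 12*24)=60, (12*-16 - -25*12)=108; twice the area = |2733| = 2733; area = 2733/2; boundary points = 3 + 1 + 1 + 1 + 1 = 7; strictly interior points = area - boundary/2 + 1 = 1364; answer 1364

1364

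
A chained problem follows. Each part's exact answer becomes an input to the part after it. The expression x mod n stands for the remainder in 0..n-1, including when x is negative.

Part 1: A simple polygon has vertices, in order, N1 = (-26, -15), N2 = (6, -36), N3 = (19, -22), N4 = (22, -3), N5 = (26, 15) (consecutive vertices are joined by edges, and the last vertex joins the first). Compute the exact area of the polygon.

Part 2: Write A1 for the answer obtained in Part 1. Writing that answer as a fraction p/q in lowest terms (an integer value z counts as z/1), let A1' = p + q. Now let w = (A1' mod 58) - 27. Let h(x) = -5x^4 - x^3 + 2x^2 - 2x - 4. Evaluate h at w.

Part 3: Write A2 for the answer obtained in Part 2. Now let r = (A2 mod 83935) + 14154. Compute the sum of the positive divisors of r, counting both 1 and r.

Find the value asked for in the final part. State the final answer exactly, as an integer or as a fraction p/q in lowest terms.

79488

Part 1: cross terms: (-26*-36 - 6*-15)=1026, (6*-22 - 19*-36)=552, (19*-3 - 22*-22)=427, (22*15 - 26*-3)=408, (26*-15 - -26*15)=0; twice the area = |2413| = 2413; area = 2413/2; answer 2413/2
Part 2: A1 = 2413/2; threaded value p + q = 2415; w = 10; -5*(10)^4 - 1*(10)^3 + 2*(10)^2 - 2*(10)^1 - 4 = (-50000) + (-1000) + (200) + (-20) + (-4) = -50824; answer -50824
Part 3: A2 = -50824; r = 47265; 47265 = 3 * 5 * 23 * 137; sigma = (1 + 3) * (1 + 5) * (1 + 23) * (1 + 137) = 4 * 6 * 24 * 138 = 79488; answer 79488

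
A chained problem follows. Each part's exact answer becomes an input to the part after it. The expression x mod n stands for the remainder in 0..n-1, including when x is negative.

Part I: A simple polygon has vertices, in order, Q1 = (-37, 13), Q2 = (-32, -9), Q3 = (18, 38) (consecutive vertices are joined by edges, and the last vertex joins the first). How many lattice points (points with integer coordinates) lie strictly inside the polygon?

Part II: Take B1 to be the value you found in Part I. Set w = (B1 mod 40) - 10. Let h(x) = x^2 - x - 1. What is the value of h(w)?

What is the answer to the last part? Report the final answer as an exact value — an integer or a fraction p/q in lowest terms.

Part I: cross terms: (-37*-9 - -32*13)=749, (-32*38 - 18*-9)=-1054, (18*13 - -37*38)=1640; twice the area = |1335| = 1335; area = 1335/2; boundary points = 1 + 1 + 5 = 7; strictly interior points = area - boundary/2 + 1 = 665; answer 665
Part II: B1 = 665; w = 15; 1*(15)^2 - 1*(15)^1 - 1 = (225) + (-15) + (-1) = 209; answer 209

209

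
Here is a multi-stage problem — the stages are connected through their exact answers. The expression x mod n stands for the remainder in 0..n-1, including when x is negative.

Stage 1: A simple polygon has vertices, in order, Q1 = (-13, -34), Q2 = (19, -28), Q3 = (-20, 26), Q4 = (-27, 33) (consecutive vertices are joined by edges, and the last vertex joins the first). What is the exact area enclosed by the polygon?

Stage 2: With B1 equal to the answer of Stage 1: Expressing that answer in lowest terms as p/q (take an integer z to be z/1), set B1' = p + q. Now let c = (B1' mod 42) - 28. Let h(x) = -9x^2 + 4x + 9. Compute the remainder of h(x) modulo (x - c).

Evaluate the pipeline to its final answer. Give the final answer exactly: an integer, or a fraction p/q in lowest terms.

Stage 1: cross terms: (-13*-28 - 19*-34)=1010, (19*26 - -20*-28)=-66, (-20*33 - -27*26)=42, (-27*-34 - -13*33)=1347; twice the area = |2333| = 2333; area = 2333/2; answer 2333/2
Stage 2: B1 = 2333/2; threaded value p + q = 2335; c = -3; remainder = value at the root: -9*(-3)^2 + 4*(-3)^1 + 9 = (-81) + (-12) + (9) = -84; answer -84

-84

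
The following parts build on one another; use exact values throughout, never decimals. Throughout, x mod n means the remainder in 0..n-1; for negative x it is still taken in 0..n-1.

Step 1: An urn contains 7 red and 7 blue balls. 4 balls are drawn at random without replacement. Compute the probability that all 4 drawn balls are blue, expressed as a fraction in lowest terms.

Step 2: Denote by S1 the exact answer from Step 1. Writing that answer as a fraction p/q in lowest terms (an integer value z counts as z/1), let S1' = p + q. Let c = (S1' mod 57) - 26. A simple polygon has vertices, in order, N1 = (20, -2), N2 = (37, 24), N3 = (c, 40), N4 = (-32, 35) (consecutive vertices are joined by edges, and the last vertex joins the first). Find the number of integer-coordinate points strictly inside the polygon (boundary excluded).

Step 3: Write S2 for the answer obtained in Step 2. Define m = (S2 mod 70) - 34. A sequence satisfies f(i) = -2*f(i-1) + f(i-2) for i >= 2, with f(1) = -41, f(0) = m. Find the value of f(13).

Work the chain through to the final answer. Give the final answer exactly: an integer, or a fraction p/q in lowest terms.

-1593661

Step 1: total draws C(14,4) = 1001; favorable C(7,4) = 35; P = 5/143; answer 5/143
Step 2: S1 = 5/143; threaded value p + q = 148; c = 8; cross terms: (20*24 - 37*-2)=554, (37*40 - 8*24)=1288, (8*35 - -32*40)=1560, (-32*-2 - 20*35)=-636; twice the area = |2766| = 2766; area = 1383; boundary points = 1 + 1 + 5 + 1 = 8; strictly interior points = area - boundary/2 + 1 = 1380; answer 1380
Step 3: S2 = 1380; m = 16; f(2) = -2*(-41) + 1*(16) = 98; iterating: f(2)=98, f(3)=-237, f(4)=572, f(5)=-1381, f(6)=3334, f(7)=-8049, f(8)=19432, f(9)=-46913, f(10)=113258, f(11)=-273429, f(12)=660116, f(13)=-1593661; answer -1593661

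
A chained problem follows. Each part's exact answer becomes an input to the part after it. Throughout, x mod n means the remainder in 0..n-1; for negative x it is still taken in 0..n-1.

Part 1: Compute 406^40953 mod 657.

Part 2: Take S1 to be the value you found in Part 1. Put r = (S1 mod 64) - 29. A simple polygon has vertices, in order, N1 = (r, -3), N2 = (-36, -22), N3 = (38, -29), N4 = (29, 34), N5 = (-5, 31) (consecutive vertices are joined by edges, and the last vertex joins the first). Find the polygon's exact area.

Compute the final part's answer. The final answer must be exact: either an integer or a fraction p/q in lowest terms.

2786

Part 1: squarings mod 657: 406^1=406, 406^2=586, 406^4=442, 406^8=235, 406^16=37, 406^32=55, 406^64=397, 406^128=586, 406^256=442, 406^512=235, 406^1024=37, 406^2048=55, 406^4096=397, 406^8192=586, 406^16384=442, 406^32768=235; 406^40953 = 406^1 * 406^8 * 406^16 * 406^32 * 406^64 * 406^128 * 406^256 * 406^512 * 406^1024 * 406^2048 * 406^4096 * 406^32768 = 82 (mod 657); answer 82
Part 2: S1 = 82; r = -11; cross terms: (-11*-22 - -36*-3)=134, (-36*-29 - 38*-22)=1880, (38*34 - 29*-29)=2133, (29*31 - -5*34)=1069, (-5*-3 - -11*31)=356; twice the area = |5572| = 5572; area = 2786; answer 2786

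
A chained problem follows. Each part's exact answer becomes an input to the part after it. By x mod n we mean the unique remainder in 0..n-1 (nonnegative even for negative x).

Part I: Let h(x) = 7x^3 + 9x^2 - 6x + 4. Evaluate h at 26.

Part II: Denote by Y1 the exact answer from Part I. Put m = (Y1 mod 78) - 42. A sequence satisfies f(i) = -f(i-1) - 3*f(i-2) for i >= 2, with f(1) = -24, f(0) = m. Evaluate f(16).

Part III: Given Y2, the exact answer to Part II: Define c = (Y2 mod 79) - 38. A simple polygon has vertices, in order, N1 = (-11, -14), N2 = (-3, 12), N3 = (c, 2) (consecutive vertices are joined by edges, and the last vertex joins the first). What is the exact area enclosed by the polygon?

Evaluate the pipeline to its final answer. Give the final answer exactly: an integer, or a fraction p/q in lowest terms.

313

Part I: 7*(26)^3 + 9*(26)^2 - 6*(26)^1 + 4 = (123032) + (6084) + (-156) + (4) = 128964; answer 128964
Part II: Y1 = 128964; m = -12; f(2) = -1*(-24) - 3*(-12) = 60; iterating: f(2)=60, f(3)=12, f(4)=-192, f(5)=156, f(6)=420, f(7)=-888, f(8)=-372, f(9)=3036, f(10)=-1920, f(11)=-7188, f(12)=12948, f(13)=8616, f(14)=-47460, f(15)=21612, f(16)=120768; answer 120768
Part III: Y2 = 120768; c = 18; cross terms: (-11*12 - -3*-14)=-174, (-3*2 - 18*12)=-222, (18*-14 - -11*2)=-230; twice the area = |-626| = 626; area = 313; answer 313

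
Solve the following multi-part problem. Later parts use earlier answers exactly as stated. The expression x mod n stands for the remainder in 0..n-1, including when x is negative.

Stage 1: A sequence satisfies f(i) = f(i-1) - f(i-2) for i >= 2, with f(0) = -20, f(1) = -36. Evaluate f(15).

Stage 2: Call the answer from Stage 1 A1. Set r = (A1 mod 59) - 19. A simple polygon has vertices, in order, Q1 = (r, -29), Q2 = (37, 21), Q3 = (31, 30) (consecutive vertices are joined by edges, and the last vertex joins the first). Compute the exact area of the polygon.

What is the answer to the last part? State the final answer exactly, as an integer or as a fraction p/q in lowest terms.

312

Stage 1: f(2) = 1*(-36) - 1*(-20) = -16; iterating: f(2)=-16, f(3)=20, f(4)=36, f(5)=16, f(6)=-20, f(7)=-36, f(8)=-16, f(9)=20, f(10)=36, f(11)=16, f(12)=-20, f(13)=-36, f(14)=-16, f(15)=20; answer 20
Stage 2: A1 = 20; r = 1; cross terms: (1*21 - 37*-29)=1094, (37*30 - 31*21)=459, (31*-29 - 1*30)=-929; twice the area = |624| = 624; area = 312; answer 312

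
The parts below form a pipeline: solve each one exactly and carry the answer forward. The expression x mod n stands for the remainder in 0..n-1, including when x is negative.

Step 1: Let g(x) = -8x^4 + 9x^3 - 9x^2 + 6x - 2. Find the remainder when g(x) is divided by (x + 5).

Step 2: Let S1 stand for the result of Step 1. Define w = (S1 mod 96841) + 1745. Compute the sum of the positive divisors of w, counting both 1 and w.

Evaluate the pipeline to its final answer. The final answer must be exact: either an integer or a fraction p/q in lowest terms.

Step 1: remainder = value at the root: -8*(-5)^4 + 9*(-5)^3 - 9*(-5)^2 + 6*(-5)^1 - 2 = (-5000) + (-1125) + (-225) + (-30) + (-2) = -6382; answer -6382
Step 2: S1 = -6382; w = 92204; 92204 = 2^2 * 7 * 37 * 89; sigma = (1 + 2 + 4) * (1 + 7) * (1 + 37) * (1 + 89) = 7 * 8 * 38 * 90 = 191520; answer 191520

191520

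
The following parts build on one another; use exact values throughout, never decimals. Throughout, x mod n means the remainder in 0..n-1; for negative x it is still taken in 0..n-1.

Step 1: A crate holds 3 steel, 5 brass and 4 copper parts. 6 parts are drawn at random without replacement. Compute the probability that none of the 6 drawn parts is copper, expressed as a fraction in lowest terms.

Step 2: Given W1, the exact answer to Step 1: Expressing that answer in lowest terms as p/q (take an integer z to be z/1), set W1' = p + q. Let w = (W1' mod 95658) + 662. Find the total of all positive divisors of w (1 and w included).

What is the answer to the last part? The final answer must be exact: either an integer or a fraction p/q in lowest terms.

Step 1: total draws C(12,6) = 924; favorable C(8,6) = 28; P = 1/33; answer 1/33
Step 2: W1 = 1/33; threaded value p + q = 34; w = 696; 696 = 2^3 * 3 * 29; sigma = (1 + 2 + 4 + 8) * (1 + 3) * (1 + 29) = 15 * 4 * 30 = 1800; answer 1800

1800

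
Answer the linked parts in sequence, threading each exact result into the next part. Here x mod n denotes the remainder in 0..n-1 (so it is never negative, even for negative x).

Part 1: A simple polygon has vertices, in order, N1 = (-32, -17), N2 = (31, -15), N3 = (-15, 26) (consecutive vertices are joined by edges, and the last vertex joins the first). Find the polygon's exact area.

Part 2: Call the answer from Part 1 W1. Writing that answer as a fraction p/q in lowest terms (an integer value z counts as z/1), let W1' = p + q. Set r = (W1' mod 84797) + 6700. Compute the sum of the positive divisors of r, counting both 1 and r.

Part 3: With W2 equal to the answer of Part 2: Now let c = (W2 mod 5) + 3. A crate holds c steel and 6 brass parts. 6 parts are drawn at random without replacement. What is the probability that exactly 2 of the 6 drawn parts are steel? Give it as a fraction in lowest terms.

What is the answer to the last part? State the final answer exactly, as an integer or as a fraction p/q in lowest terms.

75/308

Part 1: cross terms: (-32*-15 - 31*-17)=1007, (31*26 - -15*-15)=581, (-15*-17 - -32*26)=1087; twice the area = |2675| = 2675; area = 2675/2; answer 2675/2
Part 2: W1 = 2675/2; threaded value p + q = 2677; r = 9377; 9377 is prime, so its only divisors are 1 and 9377; sigma = 1 + 9377 = 9378; answer 9378
Part 3: W2 = 9378; c = 6; total draws C(12,6) = 924; favorable C(6,2)*C(6,4) = 225; P = 75/308; answer 75/308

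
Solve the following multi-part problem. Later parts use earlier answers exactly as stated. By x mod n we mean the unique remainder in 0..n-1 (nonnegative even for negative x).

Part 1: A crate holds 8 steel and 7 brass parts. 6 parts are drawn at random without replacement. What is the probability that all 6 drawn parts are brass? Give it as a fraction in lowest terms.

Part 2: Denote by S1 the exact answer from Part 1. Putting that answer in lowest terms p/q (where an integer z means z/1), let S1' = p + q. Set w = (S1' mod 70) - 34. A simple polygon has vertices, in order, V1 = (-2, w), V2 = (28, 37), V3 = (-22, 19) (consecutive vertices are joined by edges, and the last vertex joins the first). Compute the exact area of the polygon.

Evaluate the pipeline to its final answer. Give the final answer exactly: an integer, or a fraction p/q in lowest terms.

1105

Part 1: total draws C(15,6) = 5005; favorable C(7,6) = 7; P = 1/715; answer 1/715
Part 2: S1 = 1/715; threaded value p + q = 716; w = -18; cross terms: (-2*37 - 28*-18)=430, (28*19 - -22*37)=1346, (-22*-18 - -2*19)=434; twice the area = |2210| = 2210; area = 1105; answer 1105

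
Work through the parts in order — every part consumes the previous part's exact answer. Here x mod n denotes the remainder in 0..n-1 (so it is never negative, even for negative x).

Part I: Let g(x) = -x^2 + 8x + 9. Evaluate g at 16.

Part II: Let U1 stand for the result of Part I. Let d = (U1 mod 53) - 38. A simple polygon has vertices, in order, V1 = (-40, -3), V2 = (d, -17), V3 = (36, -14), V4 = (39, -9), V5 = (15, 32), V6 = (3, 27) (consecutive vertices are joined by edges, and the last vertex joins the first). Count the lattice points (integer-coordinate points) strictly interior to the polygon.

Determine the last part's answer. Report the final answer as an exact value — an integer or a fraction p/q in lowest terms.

Part I: -1*(16)^2 + 8*(16)^1 + 9 = (-256) + (128) + (9) = -119; answer -119
Part II: U1 = -119; d = 2; cross terms: (-40*-17 - 2*-3)=686, (2*-14 - 36*-17)=584, (36*-9 - 39*-14)=222, (39*32 - 15*-9)=1383, (15*27 - 3*32)=309, (3*-3 - -40*27)=1071; twice the area = |4255| = 4255; area = 4255/2; boundary points = 14 + 1 + 1 + 1 + 1 + 1 = 19; strictly interior points = area - boundary/2 + 1 = 2119; answer 2119

2119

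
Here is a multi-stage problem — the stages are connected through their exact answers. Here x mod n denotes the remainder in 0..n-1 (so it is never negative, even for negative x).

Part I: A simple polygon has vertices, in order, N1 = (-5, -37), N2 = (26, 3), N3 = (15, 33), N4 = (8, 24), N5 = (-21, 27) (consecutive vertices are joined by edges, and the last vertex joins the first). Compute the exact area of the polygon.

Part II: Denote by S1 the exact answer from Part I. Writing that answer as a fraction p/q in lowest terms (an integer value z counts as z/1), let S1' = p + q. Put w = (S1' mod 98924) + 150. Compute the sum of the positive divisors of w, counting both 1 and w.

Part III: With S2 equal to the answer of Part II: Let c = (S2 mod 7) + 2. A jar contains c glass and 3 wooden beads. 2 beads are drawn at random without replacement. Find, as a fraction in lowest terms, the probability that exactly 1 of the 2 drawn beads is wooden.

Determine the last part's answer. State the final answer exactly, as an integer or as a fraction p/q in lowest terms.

7/15

Part I: cross terms: (-5*3 - 26*-37)=947, (26*33 - 15*3)=813, (15*24 - 8*33)=96, (8*27 - -21*24)=720, (-21*-37 - -5*27)=912; twice the area = |3488| = 3488; area = 1744; answer 1744
Part II: S1 = 1744; threaded value p + q = 1745; w = 1895; 1895 = 5 * 379; sigma = (1 + 5) * (1 + 379) = 6 * 380 = 2280; answer 2280
Part III: S2 = 2280; c = 7; total draws C(10,2) = 45; favorable C(3,1)*C(7,1) = 21; P = 7/15; answer 7/15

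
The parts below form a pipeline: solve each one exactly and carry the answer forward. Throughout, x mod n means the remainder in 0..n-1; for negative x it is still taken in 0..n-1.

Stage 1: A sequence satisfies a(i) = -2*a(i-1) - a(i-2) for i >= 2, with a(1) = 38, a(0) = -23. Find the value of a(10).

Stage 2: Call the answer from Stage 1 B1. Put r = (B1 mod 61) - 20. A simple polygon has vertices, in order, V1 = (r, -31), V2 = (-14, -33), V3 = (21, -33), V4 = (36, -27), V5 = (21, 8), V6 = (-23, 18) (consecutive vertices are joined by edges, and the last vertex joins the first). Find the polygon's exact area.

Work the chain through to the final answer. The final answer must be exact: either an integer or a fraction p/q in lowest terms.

1991

Stage 1: a(2) = -2*(38) - 1*(-23) = -53; iterating: a(2)=-53, a(3)=68, a(4)=-83, a(5)=98, a(6)=-113, a(7)=128, a(8)=-143, a(9)=158, a(10)=-173; answer -173
Stage 2: B1 = -173; r = -10; cross terms: (-10*-33 - -14*-31)=-104, (-14*-33 - 21*-33)=1155, (21*-27 - 36*-33)=621, (36*8 - 21*-27)=855, (21*18 - -23*8)=562, (-23*-31 - -10*18)=893; twice the area = |3982| = 3982; area = 1991; answer 1991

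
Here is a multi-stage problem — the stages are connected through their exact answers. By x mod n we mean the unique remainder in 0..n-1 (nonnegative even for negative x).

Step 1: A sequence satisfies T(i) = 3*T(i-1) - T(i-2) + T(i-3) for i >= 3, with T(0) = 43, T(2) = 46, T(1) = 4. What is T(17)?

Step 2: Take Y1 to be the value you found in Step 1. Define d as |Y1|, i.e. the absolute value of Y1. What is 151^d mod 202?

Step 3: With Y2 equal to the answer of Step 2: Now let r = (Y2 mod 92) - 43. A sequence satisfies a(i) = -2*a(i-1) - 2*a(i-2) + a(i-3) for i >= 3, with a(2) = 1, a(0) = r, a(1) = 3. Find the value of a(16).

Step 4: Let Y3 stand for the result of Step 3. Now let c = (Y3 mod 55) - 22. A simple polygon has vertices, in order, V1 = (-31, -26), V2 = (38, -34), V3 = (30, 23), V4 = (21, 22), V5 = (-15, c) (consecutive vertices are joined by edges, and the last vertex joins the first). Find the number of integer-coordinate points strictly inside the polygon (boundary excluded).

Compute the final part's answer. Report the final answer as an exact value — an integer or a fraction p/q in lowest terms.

3190

Step 1: T(3) = 3*(46) - 1*(4) + 1*(43) = 177; iterating: T(3)=177, T(4)=489, T(5)=1336, T(6)=3696, T(7)=10241, T(8)=28363, T(9)=78544, T(10)=217510, T(11)=602349, T(12)=1668081, T(13)=4619404, T(14)=12792480, T(15)=35426117, T(16)=98105275, T(17)=271682188; answer 271682188
Step 2: Y1 = 271682188; d = 271682188; squarings mod 202: 151^1=151, 151^2=177, 151^4=19, 151^8=159, 151^16=31, 151^32=153, 151^64=179, 151^128=125, 151^256=71, 151^512=193, 151^1024=81, 151^2048=97, 151^4096=117, 151^8192=155, 151^16384=189, 151^32768=169, 151^65536=79, 151^131072=181, 151^262144=37, 151^524288=157, 151^1048576=5, 151^2097152=25, 151^4194304=19, 151^8388608=159, 151^16777216=31, 151^33554432=153, 151^67108864=179, 151^134217728=125, 151^268435456=71; 151^271682188 = 151^4 * 151^8 * 151^128 * 151^512 * 151^2048 * 151^32768 * 151^65536 * 151^1048576 * 151^2097152 * 151^268435456 = 157 (mod 202); answer 157
Step 3: Y2 = 157; r = 22; a(3) = -2*(1) - 2*(3) + 1*(22) = 14; iterating: a(3)=14, a(4)=-27, a(5)=27, a(6)=14, a(7)=-109, a(8)=217, a(9)=-202, a(10)=-139, a(11)=899, a(12)=-1722, a(13)=1507, a(14)=1329, a(15)=-7394, a(16)=13637; answer 13637
Step 4: Y3 = 13637; c = 30; cross terms: (-31*-34 - 38*-26)=2042, (38*23 - 30*-34)=1894, (30*22 - 21*23)=177, (21*30 - -15*22)=960, (-15*-26 - -31*30)=1320; twice the area = |6393| = 6393; area = 6393/2; boundary points = 1 + 1 + 1 + 4 + 8 = 15; strictly interior points = area - boundary/2 + 1 = 3190; answer 3190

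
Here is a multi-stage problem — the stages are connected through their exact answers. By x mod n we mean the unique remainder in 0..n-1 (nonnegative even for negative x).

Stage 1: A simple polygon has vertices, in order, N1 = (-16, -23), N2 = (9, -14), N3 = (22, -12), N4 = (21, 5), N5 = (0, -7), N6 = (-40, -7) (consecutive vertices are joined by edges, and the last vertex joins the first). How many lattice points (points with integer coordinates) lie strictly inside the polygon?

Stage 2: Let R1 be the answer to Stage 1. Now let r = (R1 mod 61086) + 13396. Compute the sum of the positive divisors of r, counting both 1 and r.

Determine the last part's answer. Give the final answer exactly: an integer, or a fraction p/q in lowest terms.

Stage 1: cross terms: (-16*-14 - 9*-23)=431, (9*-12 - 22*-14)=200, (22*5 - 21*-12)=362, (21*-7 - 0*5)=-147, (0*-7 - -40*-7)=-280, (-40*-23 - -16*-7)=808; twice the area = |1374| = 1374; area = 687; boundary points = 1 + 1 + 1 + 3 + 40 + 8 = 54; strictly interior points = area - boundary/2 + 1 = 661; answer 661
Stage 2: R1 = 661; r = 14057; 14057 is prime, so its only divisors are 1 and 14057; sigma = 1 + 14057 = 14058; answer 14058

14058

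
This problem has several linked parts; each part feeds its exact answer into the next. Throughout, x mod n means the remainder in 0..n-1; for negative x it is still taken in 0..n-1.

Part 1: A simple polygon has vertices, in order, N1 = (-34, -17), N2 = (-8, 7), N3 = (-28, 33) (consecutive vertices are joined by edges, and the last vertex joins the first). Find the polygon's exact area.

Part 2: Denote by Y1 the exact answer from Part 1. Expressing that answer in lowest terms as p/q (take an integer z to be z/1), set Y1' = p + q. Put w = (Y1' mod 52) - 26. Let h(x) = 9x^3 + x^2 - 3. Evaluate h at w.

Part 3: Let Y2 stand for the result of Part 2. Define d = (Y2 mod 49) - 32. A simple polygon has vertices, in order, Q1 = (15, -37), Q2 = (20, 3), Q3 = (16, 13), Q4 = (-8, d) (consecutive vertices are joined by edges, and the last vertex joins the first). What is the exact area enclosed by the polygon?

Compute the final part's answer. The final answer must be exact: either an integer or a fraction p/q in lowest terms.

Part 1: cross terms: (-34*7 - -8*-17)=-374, (-8*33 - -28*7)=-68, (-28*-17 - -34*33)=1598; twice the area = |1156| = 1156; area = 578; answer 578
Part 2: Y1 = 578; threaded value p + q = 579; w = -19; 9*(-19)^3 + 1*(-19)^2 - 3 = (-61731) + (361) + (-3) = -61373; answer -61373
Part 3: Y2 = -61373; d = -8; cross terms: (15*3 - 20*-37)=785, (20*13 - 16*3)=212, (16*-8 - -8*13)=-24, (-8*-37 - 15*-8)=416; twice the area = |1389| = 1389; area = 1389/2; answer 1389/2

1389/2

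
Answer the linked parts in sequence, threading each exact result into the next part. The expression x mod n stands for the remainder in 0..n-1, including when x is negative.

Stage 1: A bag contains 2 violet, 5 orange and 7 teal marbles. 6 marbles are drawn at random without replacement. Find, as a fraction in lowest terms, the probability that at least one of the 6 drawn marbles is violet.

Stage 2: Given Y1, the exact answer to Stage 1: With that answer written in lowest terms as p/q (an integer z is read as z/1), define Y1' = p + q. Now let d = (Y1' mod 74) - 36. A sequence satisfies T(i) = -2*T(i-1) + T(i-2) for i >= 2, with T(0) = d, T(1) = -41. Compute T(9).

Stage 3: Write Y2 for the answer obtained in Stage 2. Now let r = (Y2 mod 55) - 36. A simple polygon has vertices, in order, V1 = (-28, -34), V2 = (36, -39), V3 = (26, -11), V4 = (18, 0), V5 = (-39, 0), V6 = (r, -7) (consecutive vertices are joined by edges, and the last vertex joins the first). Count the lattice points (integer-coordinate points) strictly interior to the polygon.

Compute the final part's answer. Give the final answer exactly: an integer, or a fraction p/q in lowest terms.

1638

Stage 1: total draws C(14,6) = 3003; complement C(12,6) = 924; favorable 3003 - 924 = 2079; P = 9/13; answer 9/13
Stage 2: Y1 = 9/13; threaded value p + q = 22; d = -14; T(2) = -2*(-41) + 1*(-14) = 68; iterating: T(2)=68, T(3)=-177, T(4)=422, T(5)=-1021, T(6)=2464, T(7)=-5949, T(8)=14362, T(9)=-34673; answer -34673
Stage 3: Y2 = -34673; r = -4; cross terms: (-28*-39 - 36*-34)=2316, (36*-11 - 26*-39)=618, (26*0 - 18*-11)=198, (18*0 - -39*0)=0, (-39*-7 - -4*0)=273, (-4*-34 - -28*-7)=-60; twice the area = |3345| = 3345; area = 3345/2; boundary points = 1 + 2 + 1 + 57 + 7 + 3 = 71; strictly interior points = area - boundary/2 + 1 = 1638; answer 1638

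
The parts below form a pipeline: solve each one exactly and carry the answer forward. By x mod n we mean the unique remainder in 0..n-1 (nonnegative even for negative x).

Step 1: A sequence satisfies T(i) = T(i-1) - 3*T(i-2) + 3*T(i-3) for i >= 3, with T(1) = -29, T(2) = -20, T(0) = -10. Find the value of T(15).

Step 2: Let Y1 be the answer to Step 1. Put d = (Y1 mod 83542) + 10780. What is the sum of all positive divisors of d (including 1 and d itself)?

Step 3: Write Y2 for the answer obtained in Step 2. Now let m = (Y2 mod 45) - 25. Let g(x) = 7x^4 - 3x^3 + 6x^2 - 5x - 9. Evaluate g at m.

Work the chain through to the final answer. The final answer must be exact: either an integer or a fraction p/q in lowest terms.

472647

Step 1: T(3) = 1*(-20) - 3*(-29) + 3*(-10) = 37; iterating: T(3)=37, T(4)=10, T(5)=-161, T(6)=-80, T(7)=433, T(8)=190, T(9)=-1349, T(10)=-620, T(11)=3997, T(12)=1810, T(13)=-12041, T(14)=-5480, T(15)=36073; answer 36073
Step 2: Y1 = 36073; d = 46853; 46853 is prime, so its only divisors are 1 and 46853; sigma = 1 + 46853 = 46854; answer 46854
Step 3: Y2 = 46854; m = -16; 7*(-16)^4 - 3*(-16)^3 + 6*(-16)^2 - 5*(-16)^1 - 9 = (458752) + (12288) + (1536) + (80) + (-9) = 472647; answer 472647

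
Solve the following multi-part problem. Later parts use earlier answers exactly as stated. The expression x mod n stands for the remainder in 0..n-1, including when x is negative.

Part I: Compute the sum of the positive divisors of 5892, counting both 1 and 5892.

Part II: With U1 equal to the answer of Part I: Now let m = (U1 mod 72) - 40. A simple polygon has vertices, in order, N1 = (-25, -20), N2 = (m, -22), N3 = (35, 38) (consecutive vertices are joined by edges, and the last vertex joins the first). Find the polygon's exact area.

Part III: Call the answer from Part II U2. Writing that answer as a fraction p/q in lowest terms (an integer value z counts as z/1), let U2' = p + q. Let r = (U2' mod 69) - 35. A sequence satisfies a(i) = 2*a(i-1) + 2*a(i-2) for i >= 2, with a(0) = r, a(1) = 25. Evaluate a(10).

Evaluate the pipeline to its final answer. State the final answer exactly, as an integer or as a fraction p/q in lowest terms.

221056

Part I: 5892 = 2^2 * 3 * 491; sigma = (1 + 2 + 4) * (1 + 3) * (1 + 491) = 7 * 4 * 492 = 13776; answer 13776
Part II: U1 = 13776; m = -16; cross terms: (-25*-22 - -16*-20)=230, (-16*38 - 35*-22)=162, (35*-20 - -25*38)=250; twice the area = |642| = 642; area = 321; answer 321
Part III: U2 = 321; threaded value p + q = 322; r = 11; a(2) = 2*(25) + 2*(11) = 72; iterating: a(2)=72, a(3)=194, a(4)=532, a(5)=1452, a(6)=3968, a(7)=10840, a(8)=29616, a(9)=80912, a(10)=221056; answer 221056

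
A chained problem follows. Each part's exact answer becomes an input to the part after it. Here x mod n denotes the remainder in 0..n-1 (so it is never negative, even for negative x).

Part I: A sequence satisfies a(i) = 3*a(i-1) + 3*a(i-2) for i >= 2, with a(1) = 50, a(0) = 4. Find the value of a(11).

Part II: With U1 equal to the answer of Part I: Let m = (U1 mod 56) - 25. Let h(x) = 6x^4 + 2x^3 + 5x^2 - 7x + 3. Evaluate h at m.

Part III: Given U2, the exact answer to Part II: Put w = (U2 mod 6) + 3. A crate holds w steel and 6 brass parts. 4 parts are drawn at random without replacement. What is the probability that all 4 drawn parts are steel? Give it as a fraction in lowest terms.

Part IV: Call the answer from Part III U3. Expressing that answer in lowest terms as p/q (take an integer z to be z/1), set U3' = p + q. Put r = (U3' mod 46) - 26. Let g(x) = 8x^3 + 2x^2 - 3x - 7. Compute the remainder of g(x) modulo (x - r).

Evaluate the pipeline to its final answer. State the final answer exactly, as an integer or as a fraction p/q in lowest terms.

0

Part I: a(2) = 3*(50) + 3*(4) = 162; iterating: a(2)=162, a(3)=636, a(4)=2394, a(5)=9090, a(6)=34452, a(7)=130626, a(8)=495234, a(9)=1877580, a(10)=7118442, a(11)=26988066; answer 26988066
Part II: U1 = 26988066; m = 17; 6*(17)^4 + 2*(17)^3 + 5*(17)^2 - 7*(17)^1 + 3 = (501126) + (9826) + (1445) + (-119) + (3) = 512281; answer 512281
Part III: U2 = 512281; w = 4; total draws C(10,4) = 210; favorable C(4,4) = 1; P = 1/210; answer 1/210
Part IV: U3 = 1/210; threaded value p + q = 211; r = 1; remainder = value at the root: 8*(1)^3 + 2*(1)^2 - 3*(1)^1 - 7 = (8) + (2) + (-3) + (-7) = 0; answer 0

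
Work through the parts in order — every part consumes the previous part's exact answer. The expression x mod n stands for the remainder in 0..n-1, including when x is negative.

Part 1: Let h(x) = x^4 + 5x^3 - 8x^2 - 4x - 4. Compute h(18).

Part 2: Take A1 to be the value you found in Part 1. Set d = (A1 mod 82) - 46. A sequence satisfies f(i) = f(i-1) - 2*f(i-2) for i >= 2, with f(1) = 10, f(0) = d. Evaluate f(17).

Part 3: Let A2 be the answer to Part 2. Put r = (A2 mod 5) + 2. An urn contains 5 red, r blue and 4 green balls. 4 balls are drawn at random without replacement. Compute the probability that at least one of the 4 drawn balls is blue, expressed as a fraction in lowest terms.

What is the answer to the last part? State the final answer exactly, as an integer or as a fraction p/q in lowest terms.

Part 1: 1*(18)^4 + 5*(18)^3 - 8*(18)^2 - 4*(18)^1 - 4 = (104976) + (29160) + (-2592) + (-72) + (-4) = 131468; answer 131468
Part 2: A1 = 131468; d = -24; f(2) = 1*(10) - 2*(-24) = 58; iterating: f(2)=58, f(3)=38, f(4)=-78, f(5)=-154, f(6)=2, f(7)=310, f(8)=306, f(9)=-314, f(10)=-926, f(11)=-298, f(12)=1554, f(13)=2150, f(14)=-958, f(15)=-5258, f(16)=-3342, f(17)=7174; answer 7174
Part 3: A2 = 7174; r = 6; total draws C(15,4) = 1365; complement C(9,4) = 126; favorable 1365 - 126 = 1239; P = 59/65; answer 59/65

59/65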